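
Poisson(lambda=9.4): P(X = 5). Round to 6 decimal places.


P = e^(-lam) * lam^k / k!
e^(-9.4) ≈ 0.00008272407
lam^k = 9.4^5 = 73390.40224
k! = 5! = 120
P = 0.00008272407 * 73390.40224 / 120 ≈ 0.050593

0.050593


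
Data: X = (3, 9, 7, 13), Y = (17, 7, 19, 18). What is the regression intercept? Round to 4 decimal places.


a = ybar - b*xbar, where b = sum((xi-xbar)(yi-ybar)) / sum((xi-xbar)^2)
n = 4, xbar = 32/4 = 8, ybar = 61/4 = 15.25
Sxy = sum((xi-xbar)(yi-ybar)) = -7
Sxx = sum((xi-xbar)^2) = 52
b = Sxy / Sxx = -7/52 ≈ -0.134615
a = 15.25 - (-0.134615) * 8 = 849/52 ≈ 16.326923

16.3269


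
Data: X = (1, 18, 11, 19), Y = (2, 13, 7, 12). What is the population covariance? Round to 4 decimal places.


Cov = (1/n)*sum((xi-xbar)(yi-ybar))
n = 4, xbar = 49/4 = 12.25, ybar = 34/4 = 8.5
sum((xi-xbar)(yi-ybar)) = 124.5
Cov = 124.5 / 4 = 31.125

31.1250


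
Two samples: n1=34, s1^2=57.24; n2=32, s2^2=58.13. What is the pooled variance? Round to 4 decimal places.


sp^2 = ((n1-1)*s1^2 + (n2-1)*s2^2)/(n1+n2-2)
(n1-1)*s1^2 = 33 * 57.24 = 1888.92
(n2-1)*s2^2 = 31 * 58.13 = 1802.03
numerator = 1888.92 + 1802.03 = 3690.95
n1+n2-2 = 64
sp^2 = 3690.95 / 64 = 73819/1280 ≈ 57.671094

57.6711


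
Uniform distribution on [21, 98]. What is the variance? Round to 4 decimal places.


Var = (b-a)^2 / 12
(b-a)^2 = (98 - 21)^2 = 5929
Var = 5929/12 ≈ 494.083333

494.0833


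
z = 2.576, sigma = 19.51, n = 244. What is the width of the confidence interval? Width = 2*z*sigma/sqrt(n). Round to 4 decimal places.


width = 2*z*sigma/sqrt(n)
2*z*sigma = 2 * 2.576 * 19.51 = 100.51552
sqrt(244) ≈ 15.620499
width = 100.51552 / 15.620499 ≈ 6.434847

6.4348


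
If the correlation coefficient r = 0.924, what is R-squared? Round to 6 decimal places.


R^2 = r^2 = (0.924)^2 = 0.853776

0.853776


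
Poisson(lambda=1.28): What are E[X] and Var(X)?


E[X] = Var(X) = lambda = 1.28

1.28, 1.28


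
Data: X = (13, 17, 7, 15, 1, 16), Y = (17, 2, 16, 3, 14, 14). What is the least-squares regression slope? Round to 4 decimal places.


b = sum((xi-xbar)(yi-ybar)) / sum((xi-xbar)^2)
n = 6, xbar = 69/6 = 11.5, ybar = 66/6 = 11
Sxy = sum((xi-xbar)(yi-ybar)) = -109
Sxx = sum((xi-xbar)^2) = 195.5
b = Sxy / Sxx = -218/391 ≈ -0.557545

-0.5575


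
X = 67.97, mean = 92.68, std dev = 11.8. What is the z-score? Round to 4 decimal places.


z = (X - mu) / sigma
X - mu = 67.97 - 92.68 = -24.71
z = -24.71 / 11.8 = -2471/1180 ≈ -2.094068

-2.0941


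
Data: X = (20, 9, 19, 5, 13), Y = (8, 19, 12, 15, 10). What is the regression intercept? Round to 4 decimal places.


a = ybar - b*xbar, where b = sum((xi-xbar)(yi-ybar)) / sum((xi-xbar)^2)
n = 5, xbar = 66/5 = 13.2, ybar = 64/5 = 12.8
Sxy = sum((xi-xbar)(yi-ybar)) = -80.8
Sxx = sum((xi-xbar)^2) = 164.8
b = Sxy / Sxx = -101/206 ≈ -0.490291
a = 12.8 - (-0.490291) * 13.2 = 1985/103 ≈ 19.271845

19.2718


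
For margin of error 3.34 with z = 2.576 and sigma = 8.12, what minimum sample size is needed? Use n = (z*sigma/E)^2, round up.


z*sigma/E = 2.576 * 8.12 / 3.34 ≈ 6.262611
(z*sigma/E)^2 ≈ 39.220294
round up: n = 40

40


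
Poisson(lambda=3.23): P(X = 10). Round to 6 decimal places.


P = e^(-lam) * lam^k / k!
e^(-3.23) ≈ 0.03955750
lam^k = 3.23^10 ≈ 123601.921790
k! = 10! = 3628800
P = 0.03955750 * 123601.921790 / 3628800 ≈ 0.001347

0.001347


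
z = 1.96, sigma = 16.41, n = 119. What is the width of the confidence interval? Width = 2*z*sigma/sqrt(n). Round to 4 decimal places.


width = 2*z*sigma/sqrt(n)
2*z*sigma = 2 * 1.96 * 16.41 = 64.3272
sqrt(119) ≈ 10.908712
width = 64.3272 / 10.908712 ≈ 5.896865

5.8969


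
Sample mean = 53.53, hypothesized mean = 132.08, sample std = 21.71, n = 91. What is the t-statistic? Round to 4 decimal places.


t = (xbar - mu0) / (s/sqrt(n))
xbar - mu0 = 53.53 - 132.08 = -78.55
sqrt(91) ≈ 9.53939201
s/sqrt(n) = 21.71 / 9.53939201 ≈ 2.27582638
t = -78.55 / 2.27582638 ≈ -34.514935

-34.5149


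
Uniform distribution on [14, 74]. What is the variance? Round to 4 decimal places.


Var = (b-a)^2 / 12
(b-a)^2 = (74 - 14)^2 = 3600
Var = 3600/12 = 300

300.0000


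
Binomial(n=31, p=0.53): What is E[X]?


E[X] = n*p = 31 * 0.53 = 16.43

16.43


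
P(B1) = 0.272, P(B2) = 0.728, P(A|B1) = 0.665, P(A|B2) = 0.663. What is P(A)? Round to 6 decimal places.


P(A) = P(A|B1)*P(B1) + P(A|B2)*P(B2)
P(A|B1)*P(B1) = 0.665 * 0.272 = 0.18088
P(A|B2)*P(B2) = 0.663 * 0.728 = 0.482664
P(A) = 0.18088 + 0.482664 = 0.663544

0.663544


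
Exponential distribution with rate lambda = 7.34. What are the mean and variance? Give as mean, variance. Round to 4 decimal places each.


mean = 1/lam, var = 1/lam^2
mean = 1 / 7.34 = 50/367 ≈ 0.136240
lam^2 = 7.34^2 = 53.8756
var = 1 / 53.8756 ≈ 0.018561

0.1362, 0.0186


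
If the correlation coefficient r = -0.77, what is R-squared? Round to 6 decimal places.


R^2 = r^2 = (-0.77)^2 = 0.5929

0.592900


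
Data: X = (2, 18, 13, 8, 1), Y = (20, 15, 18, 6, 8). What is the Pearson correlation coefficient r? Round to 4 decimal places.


r = sum((xi-xbar)(yi-ybar)) / sqrt(sum((xi-xbar)^2) * sum((yi-ybar)^2))
n = 5, xbar = 42/5 = 8.4, ybar = 67/5 = 13.4
Sxy = sum((xi-xbar)(yi-ybar)) = 37.2
Sxx = sum((xi-xbar)^2) = 209.2
Syy = sum((yi-ybar)^2) = 151.2
sqrt(Sxx*Syy) ≈ 177.851174
r = Sxy / sqrt(Sxx*Syy) = 37.2 / 177.851174 ≈ 0.209164

0.2092


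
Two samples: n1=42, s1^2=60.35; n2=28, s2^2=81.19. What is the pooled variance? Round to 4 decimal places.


sp^2 = ((n1-1)*s1^2 + (n2-1)*s2^2)/(n1+n2-2)
(n1-1)*s1^2 = 41 * 60.35 = 2474.35
(n2-1)*s2^2 = 27 * 81.19 = 2192.13
numerator = 2474.35 + 2192.13 = 4666.48
n1+n2-2 = 68
sp^2 = 4666.48 / 68 = 58331/850 ≈ 68.624706

68.6247


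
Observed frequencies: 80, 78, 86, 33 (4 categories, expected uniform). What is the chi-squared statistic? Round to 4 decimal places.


chi2 = sum((O-E)^2/E), E = total/4
total = 277, E = 277/4 = 69.25
(80 - 69.25)^2 / 69.25 = 115.5625 / 69.25 = 1849/1108 ≈ 1.668773
(78 - 69.25)^2 / 69.25 = 76.5625 / 69.25 = 1225/1108 ≈ 1.105596
(86 - 69.25)^2 / 69.25 = 280.5625 / 69.25 = 4489/1108 ≈ 4.051444
(33 - 69.25)^2 / 69.25 = 1314.0625 / 69.25 = 21025/1108 ≈ 18.975632
chi2 = 7147/277 ≈ 25.801444

25.8014


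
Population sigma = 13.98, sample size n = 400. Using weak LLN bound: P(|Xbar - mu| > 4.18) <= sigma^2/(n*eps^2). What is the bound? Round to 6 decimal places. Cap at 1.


bound = min(1, sigma^2/(n*eps^2))
sigma^2 = 13.98^2 = 195.4404
n*eps^2 = 400 * 4.18^2 = 400 * 17.4724 = 6988.96
sigma^2/(n*eps^2) = 195.4404 / 6988.96 ≈ 0.02796416

0.027964


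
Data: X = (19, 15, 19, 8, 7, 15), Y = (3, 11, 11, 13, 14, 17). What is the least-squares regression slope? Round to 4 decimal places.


b = sum((xi-xbar)(yi-ybar)) / sum((xi-xbar)^2)
n = 6, xbar = 83/6 ≈ 13.833333, ybar = 69/6 = 11.5
Sxy = sum((xi-xbar)(yi-ybar)) = -66.5
Sxx = sum((xi-xbar)^2) = 821/6 ≈ 136.833333
b = Sxy / Sxx = -399/821 ≈ -0.485993

-0.4860


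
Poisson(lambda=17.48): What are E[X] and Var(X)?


E[X] = Var(X) = lambda = 17.48

17.48, 17.48


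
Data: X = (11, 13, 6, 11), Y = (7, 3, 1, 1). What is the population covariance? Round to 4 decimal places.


Cov = (1/n)*sum((xi-xbar)(yi-ybar))
n = 4, xbar = 41/4 = 10.25, ybar = 12/4 = 3
sum((xi-xbar)(yi-ybar)) = 10
Cov = 10 / 4 = 2.5

2.5000


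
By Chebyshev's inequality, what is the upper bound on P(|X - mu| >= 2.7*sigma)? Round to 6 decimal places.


P <= 1/k^2
k^2 = 2.7^2 = 7.29
1/k^2 = 1 / 7.29 = 100/729 ≈ 0.13717421

0.137174


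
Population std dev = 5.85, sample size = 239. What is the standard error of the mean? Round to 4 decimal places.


SE = sigma / sqrt(n)
sqrt(239) ≈ 15.459625
SE = 5.85 / 15.459625 ≈ 0.378405

0.3784


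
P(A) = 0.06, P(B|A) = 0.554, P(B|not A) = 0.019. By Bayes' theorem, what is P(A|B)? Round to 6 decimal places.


P(A|B) = P(B|A)*P(A) / P(B), P(B) = P(B|A)*P(A) + P(B|not A)*P(not A)
P(B|A)*P(A) = 0.554 * 0.06 = 0.03324
P(B|not A)*P(not A) = 0.019 * 0.94 = 0.01786
P(B) = 0.03324 + 0.01786 = 0.0511
P(A|B) = 0.03324 / 0.0511 = 1662/2555 ≈ 0.65048924

0.650489


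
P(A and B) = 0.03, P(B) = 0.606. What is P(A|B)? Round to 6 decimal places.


P(A|B) = P(A and B) / P(B) = 0.03 / 0.606 = 5/101 ≈ 0.04950495

0.049505


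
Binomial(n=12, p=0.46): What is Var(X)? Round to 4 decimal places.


Var = n*p*(1-p) = 12 * 0.46 * 0.54 = 2.9808

2.9808


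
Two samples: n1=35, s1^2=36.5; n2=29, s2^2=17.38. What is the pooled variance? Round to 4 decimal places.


sp^2 = ((n1-1)*s1^2 + (n2-1)*s2^2)/(n1+n2-2)
(n1-1)*s1^2 = 34 * 36.5 = 1241
(n2-1)*s2^2 = 28 * 17.38 = 486.64
numerator = 1241 + 486.64 = 1727.64
n1+n2-2 = 62
sp^2 = 1727.64 / 62 = 43191/1550 ≈ 27.865161

27.8652


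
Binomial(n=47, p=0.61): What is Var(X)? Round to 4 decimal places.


Var = n*p*(1-p) = 47 * 0.61 * 0.39 = 11.1813

11.1813


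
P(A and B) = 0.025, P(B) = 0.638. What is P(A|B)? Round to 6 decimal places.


P(A|B) = P(A and B) / P(B) = 0.025 / 0.638 = 25/638 ≈ 0.03918495

0.039185


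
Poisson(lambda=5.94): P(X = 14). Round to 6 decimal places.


P = e^(-lam) * lam^k / k!
e^(-5.94) ≈ 0.002632030
lam^k = 5.94^14 ≈ 68078539429.541108
k! = 14! = 87178291200
P = 0.002632030 * 68078539429.541108 / 87178291200 ≈ 0.002055

0.002055


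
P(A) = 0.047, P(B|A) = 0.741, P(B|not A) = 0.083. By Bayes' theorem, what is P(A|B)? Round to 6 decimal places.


P(A|B) = P(B|A)*P(A) / P(B), P(B) = P(B|A)*P(A) + P(B|not A)*P(not A)
P(B|A)*P(A) = 0.741 * 0.047 = 0.034827
P(B|not A)*P(not A) = 0.083 * 0.953 = 0.079099
P(B) = 0.034827 + 0.079099 = 0.113926
P(A|B) = 0.034827 / 0.113926 ≈ 0.30569844

0.305698


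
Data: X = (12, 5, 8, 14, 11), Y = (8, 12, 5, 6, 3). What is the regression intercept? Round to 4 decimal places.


a = ybar - b*xbar, where b = sum((xi-xbar)(yi-ybar)) / sum((xi-xbar)^2)
n = 5, xbar = 50/5 = 10, ybar = 34/5 = 6.8
Sxy = sum((xi-xbar)(yi-ybar)) = -27
Sxx = sum((xi-xbar)^2) = 50
b = Sxy / Sxx = -0.54
a = 6.8 - (-0.54) * 10 = 12.2

12.2000


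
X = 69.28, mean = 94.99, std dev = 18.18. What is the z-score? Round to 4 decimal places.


z = (X - mu) / sigma
X - mu = 69.28 - 94.99 = -25.71
z = -25.71 / 18.18 = -857/606 ≈ -1.414191

-1.4142


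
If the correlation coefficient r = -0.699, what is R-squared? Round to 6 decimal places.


R^2 = r^2 = (-0.699)^2 = 0.488601

0.488601


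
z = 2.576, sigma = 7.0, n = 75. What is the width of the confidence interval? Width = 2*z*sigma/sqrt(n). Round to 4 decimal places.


width = 2*z*sigma/sqrt(n)
2*z*sigma = 2 * 2.576 * 7.0 = 36.064
sqrt(75) ≈ 8.660254
width = 36.064 / 8.660254 ≈ 4.164312

4.1643


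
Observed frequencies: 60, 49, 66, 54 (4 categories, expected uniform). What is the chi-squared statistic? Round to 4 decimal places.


chi2 = sum((O-E)^2/E), E = total/4
total = 229, E = 229/4 = 57.25
(60 - 57.25)^2 / 57.25 = 7.5625 / 57.25 = 121/916 ≈ 0.132096
(49 - 57.25)^2 / 57.25 = 68.0625 / 57.25 = 1089/916 ≈ 1.188865
(66 - 57.25)^2 / 57.25 = 76.5625 / 57.25 = 1225/916 ≈ 1.337336
(54 - 57.25)^2 / 57.25 = 10.5625 / 57.25 = 169/916 ≈ 0.184498
chi2 = 651/229 ≈ 2.842795

2.8428


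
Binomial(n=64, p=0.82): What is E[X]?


E[X] = n*p = 64 * 0.82 = 52.48

52.48


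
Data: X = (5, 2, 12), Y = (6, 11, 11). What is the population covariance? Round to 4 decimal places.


Cov = (1/n)*sum((xi-xbar)(yi-ybar))
n = 3, xbar = 19/3 ≈ 6.333333, ybar = 28/3 ≈ 9.333333
sum((xi-xbar)(yi-ybar)) = 20/3 ≈ 6.666667
Cov = 6.666667 / 3 = 20/9 ≈ 2.222222

2.2222


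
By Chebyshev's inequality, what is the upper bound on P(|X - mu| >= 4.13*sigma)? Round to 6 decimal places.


P <= 1/k^2
k^2 = 4.13^2 = 17.0569
1/k^2 = 1 / 17.0569 ≈ 0.05862730

0.058627


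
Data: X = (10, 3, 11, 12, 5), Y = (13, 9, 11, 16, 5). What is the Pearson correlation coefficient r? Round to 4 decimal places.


r = sum((xi-xbar)(yi-ybar)) / sqrt(sum((xi-xbar)^2) * sum((yi-ybar)^2))
n = 5, xbar = 41/5 = 8.2, ybar = 54/5 = 10.8
Sxy = sum((xi-xbar)(yi-ybar)) = 52.2
Sxx = sum((xi-xbar)^2) = 62.8
Syy = sum((yi-ybar)^2) = 68.8
sqrt(Sxx*Syy) ≈ 65.731575
r = Sxy / sqrt(Sxx*Syy) = 52.2 / 65.731575 ≈ 0.794139

0.7941


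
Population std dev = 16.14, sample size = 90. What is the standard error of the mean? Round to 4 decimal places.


SE = sigma / sqrt(n)
sqrt(90) ≈ 9.486833
SE = 16.14 / 9.486833 ≈ 1.701305

1.7013


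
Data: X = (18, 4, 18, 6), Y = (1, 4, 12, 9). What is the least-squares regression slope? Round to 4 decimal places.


b = sum((xi-xbar)(yi-ybar)) / sum((xi-xbar)^2)
n = 4, xbar = 46/4 = 11.5, ybar = 26/4 = 6.5
Sxy = sum((xi-xbar)(yi-ybar)) = 5
Sxx = sum((xi-xbar)^2) = 171
b = Sxy / Sxx = 5/171 ≈ 0.029240

0.0292


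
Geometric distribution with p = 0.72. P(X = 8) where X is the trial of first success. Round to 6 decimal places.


P = (1-p)^(k-1) * p
(1-p)^(k-1) = 0.28^7 ≈ 0.0001349293
P = 0.0001349293 * 0.72 ≈ 0.00009714909

0.000097


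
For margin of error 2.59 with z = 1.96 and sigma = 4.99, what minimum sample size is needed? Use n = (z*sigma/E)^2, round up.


z*sigma/E = 1.96 * 4.99 / 2.59 = 3493/925 ≈ 3.776216
(z*sigma/E)^2 ≈ 14.259809
round up: n = 15

15


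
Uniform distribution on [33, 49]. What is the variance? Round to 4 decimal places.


Var = (b-a)^2 / 12
(b-a)^2 = (49 - 33)^2 = 256
Var = 256/12 ≈ 21.333333

21.3333


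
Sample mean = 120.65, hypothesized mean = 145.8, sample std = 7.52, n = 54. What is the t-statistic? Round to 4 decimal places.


t = (xbar - mu0) / (s/sqrt(n))
xbar - mu0 = 120.65 - 145.8 = -25.15
sqrt(54) ≈ 7.34846923
s/sqrt(n) = 7.52 / 7.34846923 ≈ 1.02334238
t = -25.15 / 1.02334238 ≈ -24.576330

-24.5763


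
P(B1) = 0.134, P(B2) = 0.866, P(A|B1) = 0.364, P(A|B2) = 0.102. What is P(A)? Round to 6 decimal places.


P(A) = P(A|B1)*P(B1) + P(A|B2)*P(B2)
P(A|B1)*P(B1) = 0.364 * 0.134 = 0.048776
P(A|B2)*P(B2) = 0.102 * 0.866 = 0.088332
P(A) = 0.048776 + 0.088332 = 0.137108

0.137108


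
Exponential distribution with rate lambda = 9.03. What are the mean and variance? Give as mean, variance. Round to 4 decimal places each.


mean = 1/lam, var = 1/lam^2
mean = 1 / 9.03 = 100/903 ≈ 0.110742
lam^2 = 9.03^2 = 81.5409
var = 1 / 81.5409 ≈ 0.012264

0.1107, 0.0123


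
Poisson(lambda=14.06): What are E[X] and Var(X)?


E[X] = Var(X) = lambda = 14.06

14.06, 14.06


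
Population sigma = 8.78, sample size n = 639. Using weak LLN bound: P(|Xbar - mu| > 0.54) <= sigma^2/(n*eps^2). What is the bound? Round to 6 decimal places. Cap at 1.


bound = min(1, sigma^2/(n*eps^2))
sigma^2 = 8.78^2 = 77.0884
n*eps^2 = 639 * 0.54^2 = 639 * 0.2916 = 186.3324
sigma^2/(n*eps^2) = 77.0884 / 186.3324 ≈ 0.41371442

0.413714


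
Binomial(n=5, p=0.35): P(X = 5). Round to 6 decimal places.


P = C(n,k) * p^k * (1-p)^(n-k)
C(5,5) = 1
p^k = 0.35^5 ≈ 0.005252188
(1-p)^(n-k) = 0.65^0 = 1
P = 1 * 0.005252188 * 1 ≈ 0.005252

0.005252


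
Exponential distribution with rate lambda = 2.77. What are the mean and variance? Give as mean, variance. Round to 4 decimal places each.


mean = 1/lam, var = 1/lam^2
mean = 1 / 2.77 = 100/277 ≈ 0.361011
lam^2 = 2.77^2 = 7.6729
var = 1 / 7.6729 ≈ 0.130329

0.3610, 0.1303


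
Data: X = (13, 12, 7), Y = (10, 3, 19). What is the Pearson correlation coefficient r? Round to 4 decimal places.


r = sum((xi-xbar)(yi-ybar)) / sqrt(sum((xi-xbar)^2) * sum((yi-ybar)^2))
n = 3, xbar = 32/3 ≈ 10.666667, ybar = 32/3 ≈ 10.666667
Sxy = sum((xi-xbar)(yi-ybar)) = -127/3 ≈ -42.333333
Sxx = sum((xi-xbar)^2) = 62/3 ≈ 20.666667
Syy = sum((yi-ybar)^2) = 386/3 ≈ 128.666667
sqrt(Sxx*Syy) ≈ 51.566570
r = Sxy / sqrt(Sxx*Syy) = -42.333333 / 51.566570 ≈ -0.820945

-0.8209


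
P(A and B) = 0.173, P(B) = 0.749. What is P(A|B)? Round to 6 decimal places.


P(A|B) = P(A and B) / P(B) = 0.173 / 0.749 = 173/749 ≈ 0.23097463

0.230975


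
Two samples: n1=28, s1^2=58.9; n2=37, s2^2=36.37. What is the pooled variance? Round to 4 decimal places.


sp^2 = ((n1-1)*s1^2 + (n2-1)*s2^2)/(n1+n2-2)
(n1-1)*s1^2 = 27 * 58.9 = 1590.3
(n2-1)*s2^2 = 36 * 36.37 = 1309.32
numerator = 1590.3 + 1309.32 = 2899.62
n1+n2-2 = 63
sp^2 = 2899.62 / 63 = 16109/350 ≈ 46.025714

46.0257


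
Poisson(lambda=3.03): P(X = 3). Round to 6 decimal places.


P = e^(-lam) * lam^k / k!
e^(-3.03) ≈ 0.04831564
lam^k = 3.03^3 = 27.818127
k! = 3! = 6
P = 0.04831564 * 27.818127 / 6 ≈ 0.224008

0.224008


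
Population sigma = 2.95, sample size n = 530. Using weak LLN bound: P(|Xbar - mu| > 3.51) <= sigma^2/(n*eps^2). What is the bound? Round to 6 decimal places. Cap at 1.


bound = min(1, sigma^2/(n*eps^2))
sigma^2 = 2.95^2 = 8.7025
n*eps^2 = 530 * 3.51^2 = 530 * 12.3201 = 6529.653
sigma^2/(n*eps^2) = 8.7025 / 6529.653 ≈ 0.00133277

0.001333


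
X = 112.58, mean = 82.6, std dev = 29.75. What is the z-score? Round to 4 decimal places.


z = (X - mu) / sigma
X - mu = 112.58 - 82.6 = 29.98
z = 29.98 / 29.75 = 2998/2975 ≈ 1.007731

1.0077


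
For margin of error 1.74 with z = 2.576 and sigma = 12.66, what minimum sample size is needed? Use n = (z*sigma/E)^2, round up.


z*sigma/E = 2.576 * 12.66 / 1.74 = 67942/3625 ≈ 18.742621
(z*sigma/E)^2 ≈ 351.285830
round up: n = 352

352


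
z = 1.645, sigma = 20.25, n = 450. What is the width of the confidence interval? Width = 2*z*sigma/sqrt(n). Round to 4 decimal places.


width = 2*z*sigma/sqrt(n)
2*z*sigma = 2 * 1.645 * 20.25 = 66.6225
sqrt(450) ≈ 21.213203
width = 66.6225 / 21.213203 ≈ 3.140615

3.1406


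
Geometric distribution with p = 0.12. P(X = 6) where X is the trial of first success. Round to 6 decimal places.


P = (1-p)^(k-1) * p
(1-p)^(k-1) = 0.88^5 ≈ 0.5277319
P = 0.5277319 * 0.12 ≈ 0.06332783

0.063328


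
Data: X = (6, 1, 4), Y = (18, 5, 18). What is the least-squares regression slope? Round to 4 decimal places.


b = sum((xi-xbar)(yi-ybar)) / sum((xi-xbar)^2)
n = 3, xbar = 11/3 ≈ 3.666667, ybar = 41/3 ≈ 13.666667
Sxy = sum((xi-xbar)(yi-ybar)) = 104/3 ≈ 34.666667
Sxx = sum((xi-xbar)^2) = 38/3 ≈ 12.666667
b = Sxy / Sxx = 52/19 ≈ 2.736842

2.7368


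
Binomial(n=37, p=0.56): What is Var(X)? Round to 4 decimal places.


Var = n*p*(1-p) = 37 * 0.56 * 0.44 = 9.1168

9.1168


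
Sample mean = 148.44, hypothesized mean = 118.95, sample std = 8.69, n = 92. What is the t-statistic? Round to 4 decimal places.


t = (xbar - mu0) / (s/sqrt(n))
xbar - mu0 = 148.44 - 118.95 = 29.49
sqrt(92) ≈ 9.59166305
s/sqrt(n) = 8.69 / 9.59166305 ≈ 0.90599513
t = 29.49 / 0.90599513 ≈ 32.549844

32.5498


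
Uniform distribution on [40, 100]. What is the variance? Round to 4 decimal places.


Var = (b-a)^2 / 12
(b-a)^2 = (100 - 40)^2 = 3600
Var = 3600/12 = 300

300.0000


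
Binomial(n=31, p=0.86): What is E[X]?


E[X] = n*p = 31 * 0.86 = 26.66

26.66


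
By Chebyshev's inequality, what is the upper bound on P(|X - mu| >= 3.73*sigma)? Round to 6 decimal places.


P <= 1/k^2
k^2 = 3.73^2 = 13.9129
1/k^2 = 1 / 13.9129 ≈ 0.07187574

0.071876


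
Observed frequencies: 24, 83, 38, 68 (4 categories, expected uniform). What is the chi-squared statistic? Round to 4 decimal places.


chi2 = sum((O-E)^2/E), E = total/4
total = 213, E = 213/4 = 53.25
(24 - 53.25)^2 / 53.25 = 855.5625 / 53.25 = 4563/284 ≈ 16.066901
(83 - 53.25)^2 / 53.25 = 885.0625 / 53.25 = 14161/852 ≈ 16.620892
(38 - 53.25)^2 / 53.25 = 232.5625 / 53.25 = 3721/852 ≈ 4.367371
(68 - 53.25)^2 / 53.25 = 217.5625 / 53.25 = 3481/852 ≈ 4.085681
chi2 = 2921/71 ≈ 41.140845

41.1408


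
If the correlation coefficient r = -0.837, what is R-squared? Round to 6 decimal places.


R^2 = r^2 = (-0.837)^2 = 0.700569

0.700569


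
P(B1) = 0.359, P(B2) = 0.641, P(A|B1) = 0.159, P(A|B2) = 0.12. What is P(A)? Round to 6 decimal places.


P(A) = P(A|B1)*P(B1) + P(A|B2)*P(B2)
P(A|B1)*P(B1) = 0.159 * 0.359 = 0.057081
P(A|B2)*P(B2) = 0.12 * 0.641 = 0.07692
P(A) = 0.057081 + 0.07692 = 0.134001

0.134001


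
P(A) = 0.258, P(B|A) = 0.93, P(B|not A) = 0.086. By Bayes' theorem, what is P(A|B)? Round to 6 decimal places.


P(A|B) = P(B|A)*P(A) / P(B), P(B) = P(B|A)*P(A) + P(B|not A)*P(not A)
P(B|A)*P(A) = 0.93 * 0.258 = 0.23994
P(B|not A)*P(not A) = 0.086 * 0.742 = 0.063812
P(B) = 0.23994 + 0.063812 = 0.303752
P(A|B) = 0.23994 / 0.303752 = 1395/1766 ≈ 0.78992072

0.789921


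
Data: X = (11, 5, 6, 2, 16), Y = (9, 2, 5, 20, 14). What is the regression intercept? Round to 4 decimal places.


a = ybar - b*xbar, where b = sum((xi-xbar)(yi-ybar)) / sum((xi-xbar)^2)
n = 5, xbar = 40/5 = 8, ybar = 50/5 = 10
Sxy = sum((xi-xbar)(yi-ybar)) = 3
Sxx = sum((xi-xbar)^2) = 122
b = Sxy / Sxx = 3/122 ≈ 0.024590
a = 10 - 0.024590 * 8 = 598/61 ≈ 9.803279

9.8033


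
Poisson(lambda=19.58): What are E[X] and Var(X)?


E[X] = Var(X) = lambda = 19.58

19.58, 19.58


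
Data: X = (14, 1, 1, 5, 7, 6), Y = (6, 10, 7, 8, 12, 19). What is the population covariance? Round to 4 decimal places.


Cov = (1/n)*sum((xi-xbar)(yi-ybar))
n = 6, xbar = 34/6 = 17/3 ≈ 5.666667, ybar = 62/6 = 31/3 ≈ 10.333333
sum((xi-xbar)(yi-ybar)) = -37/3 ≈ -12.333333
Cov = -12.333333 / 6 = -37/18 ≈ -2.055556

-2.0556


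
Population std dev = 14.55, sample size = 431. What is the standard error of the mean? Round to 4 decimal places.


SE = sigma / sqrt(n)
sqrt(431) ≈ 20.760539
SE = 14.55 / 20.760539 ≈ 0.700849

0.7008


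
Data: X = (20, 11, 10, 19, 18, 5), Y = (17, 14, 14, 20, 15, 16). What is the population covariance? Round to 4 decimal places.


Cov = (1/n)*sum((xi-xbar)(yi-ybar))
n = 6, xbar = 83/6 ≈ 13.833333, ybar = 96/6 = 16
sum((xi-xbar)(yi-ybar)) = 36
Cov = 36 / 6 = 6

6.0000


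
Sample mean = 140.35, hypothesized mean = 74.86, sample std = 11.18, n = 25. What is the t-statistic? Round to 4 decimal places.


t = (xbar - mu0) / (s/sqrt(n))
xbar - mu0 = 140.35 - 74.86 = 65.49
sqrt(25) = 5
s/sqrt(n) = 11.18 / 5 = 2.236
t = 65.49 / 2.236 = 32745/1118 ≈ 29.288909

29.2889


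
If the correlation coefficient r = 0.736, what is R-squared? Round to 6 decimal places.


R^2 = r^2 = (0.736)^2 = 0.541696

0.541696


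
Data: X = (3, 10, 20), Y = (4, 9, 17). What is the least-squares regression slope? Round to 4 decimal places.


b = sum((xi-xbar)(yi-ybar)) / sum((xi-xbar)^2)
n = 3, xbar = 33/3 = 11, ybar = 30/3 = 10
Sxy = sum((xi-xbar)(yi-ybar)) = 112
Sxx = sum((xi-xbar)^2) = 146
b = Sxy / Sxx = 56/73 ≈ 0.767123

0.7671


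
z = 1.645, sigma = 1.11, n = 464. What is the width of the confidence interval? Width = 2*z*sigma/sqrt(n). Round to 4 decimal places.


width = 2*z*sigma/sqrt(n)
2*z*sigma = 2 * 1.645 * 1.11 = 3.6519
sqrt(464) ≈ 21.540659
width = 3.6519 / 21.540659 ≈ 0.169535

0.1695


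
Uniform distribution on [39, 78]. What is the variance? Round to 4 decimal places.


Var = (b-a)^2 / 12
(b-a)^2 = (78 - 39)^2 = 1521
Var = 1521/12 = 126.75

126.7500


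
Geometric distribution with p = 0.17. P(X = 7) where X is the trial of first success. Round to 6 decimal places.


P = (1-p)^(k-1) * p
(1-p)^(k-1) = 0.83^6 ≈ 0.3269404
P = 0.3269404 * 0.17 ≈ 0.05557986

0.055580


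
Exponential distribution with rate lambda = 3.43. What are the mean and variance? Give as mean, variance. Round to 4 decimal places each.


mean = 1/lam, var = 1/lam^2
mean = 1 / 3.43 = 100/343 ≈ 0.291545
lam^2 = 3.43^2 = 11.7649
var = 1 / 11.7649 ≈ 0.084999

0.2915, 0.0850


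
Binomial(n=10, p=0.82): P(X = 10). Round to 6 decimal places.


P = C(n,k) * p^k * (1-p)^(n-k)
C(10,10) = 1
p^k = 0.82^10 ≈ 0.1374480
(1-p)^(n-k) = 0.18^0 = 1
P = 1 * 0.1374480 * 1 ≈ 0.137448

0.137448


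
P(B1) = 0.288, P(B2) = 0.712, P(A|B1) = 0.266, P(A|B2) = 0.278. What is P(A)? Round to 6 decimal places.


P(A) = P(A|B1)*P(B1) + P(A|B2)*P(B2)
P(A|B1)*P(B1) = 0.266 * 0.288 = 0.076608
P(A|B2)*P(B2) = 0.278 * 0.712 = 0.197936
P(A) = 0.076608 + 0.197936 = 0.274544

0.274544


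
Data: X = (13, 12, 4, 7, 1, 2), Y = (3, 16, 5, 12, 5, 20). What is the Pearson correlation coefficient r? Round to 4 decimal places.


r = sum((xi-xbar)(yi-ybar)) / sqrt(sum((xi-xbar)^2) * sum((yi-ybar)^2))
n = 6, xbar = 39/6 = 6.5, ybar = 61/6 ≈ 10.166667
Sxy = sum((xi-xbar)(yi-ybar)) = -16.5
Sxx = sum((xi-xbar)^2) = 129.5
Syy = sum((yi-ybar)^2) = 1433/6 ≈ 238.833333
sqrt(Sxx*Syy) ≈ 175.866190
r = Sxy / sqrt(Sxx*Syy) = -16.5 / 175.866190 ≈ -0.093821

-0.0938


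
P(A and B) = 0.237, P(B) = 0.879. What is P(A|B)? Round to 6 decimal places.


P(A|B) = P(A and B) / P(B) = 0.237 / 0.879 = 79/293 ≈ 0.26962457

0.269625


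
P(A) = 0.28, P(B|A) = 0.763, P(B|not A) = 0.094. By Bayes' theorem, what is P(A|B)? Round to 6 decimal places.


P(A|B) = P(B|A)*P(A) / P(B), P(B) = P(B|A)*P(A) + P(B|not A)*P(not A)
P(B|A)*P(A) = 0.763 * 0.28 = 0.21364
P(B|not A)*P(not A) = 0.094 * 0.72 = 0.06768
P(B) = 0.21364 + 0.06768 = 0.28132
P(A|B) = 0.21364 / 0.28132 = 5341/7033 ≈ 0.75941988

0.759420


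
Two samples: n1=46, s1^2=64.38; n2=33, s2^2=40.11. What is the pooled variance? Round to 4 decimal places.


sp^2 = ((n1-1)*s1^2 + (n2-1)*s2^2)/(n1+n2-2)
(n1-1)*s1^2 = 45 * 64.38 = 2897.1
(n2-1)*s2^2 = 32 * 40.11 = 1283.52
numerator = 2897.1 + 1283.52 = 4180.62
n1+n2-2 = 77
sp^2 = 4180.62 / 77 = 209031/3850 ≈ 54.293766

54.2938


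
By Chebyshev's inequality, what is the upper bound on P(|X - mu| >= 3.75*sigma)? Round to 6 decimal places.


P <= 1/k^2
k^2 = 3.75^2 = 14.0625
1/k^2 = 1 / 14.0625 = 16/225 ≈ 0.07111111

0.071111


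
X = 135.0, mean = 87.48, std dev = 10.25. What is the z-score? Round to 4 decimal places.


z = (X - mu) / sigma
X - mu = 135.0 - 87.48 = 47.52
z = 47.52 / 10.25 = 4752/1025 ≈ 4.636098

4.6361


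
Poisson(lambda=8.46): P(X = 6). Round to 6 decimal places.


P = e^(-lam) * lam^k / k!
e^(-8.46) ≈ 0.0002117721
lam^k = 8.46^6 ≈ 366625.086314
k! = 6! = 720
P = 0.0002117721 * 366625.086314 / 720 ≈ 0.107835

0.107835


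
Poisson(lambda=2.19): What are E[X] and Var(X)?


E[X] = Var(X) = lambda = 2.19

2.19, 2.19


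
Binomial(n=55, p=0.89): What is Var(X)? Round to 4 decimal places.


Var = n*p*(1-p) = 55 * 0.89 * 0.11 = 5.3845

5.3845


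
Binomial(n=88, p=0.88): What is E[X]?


E[X] = n*p = 88 * 0.88 = 77.44

77.44


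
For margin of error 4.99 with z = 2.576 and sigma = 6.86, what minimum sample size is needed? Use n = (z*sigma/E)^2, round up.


z*sigma/E = 2.576 * 6.86 / 4.99 ≈ 3.541355
(z*sigma/E)^2 ≈ 12.541193
round up: n = 13

13


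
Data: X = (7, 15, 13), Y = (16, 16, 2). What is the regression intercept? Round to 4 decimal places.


a = ybar - b*xbar, where b = sum((xi-xbar)(yi-ybar)) / sum((xi-xbar)^2)
n = 3, xbar = 35/3 ≈ 11.666667, ybar = 34/3 ≈ 11.333333
Sxy = sum((xi-xbar)(yi-ybar)) = -56/3 ≈ -18.666667
Sxx = sum((xi-xbar)^2) = 104/3 ≈ 34.666667
b = Sxy / Sxx = -7/13 ≈ -0.538462
a = 11.333333 - (-0.538462) * 11.666667 = 229/13 ≈ 17.615385

17.6154


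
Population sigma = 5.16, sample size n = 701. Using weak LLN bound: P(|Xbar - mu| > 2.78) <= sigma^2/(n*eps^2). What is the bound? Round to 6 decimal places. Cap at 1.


bound = min(1, sigma^2/(n*eps^2))
sigma^2 = 5.16^2 = 26.6256
n*eps^2 = 701 * 2.78^2 = 701 * 7.7284 = 5417.6084
sigma^2/(n*eps^2) = 26.6256 / 5417.6084 ≈ 0.00491464

0.004915


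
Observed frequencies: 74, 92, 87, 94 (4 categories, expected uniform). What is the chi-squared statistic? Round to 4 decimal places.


chi2 = sum((O-E)^2/E), E = total/4
total = 347, E = 347/4 = 86.75
(74 - 86.75)^2 / 86.75 = 162.5625 / 86.75 = 2601/1388 ≈ 1.873919
(92 - 86.75)^2 / 86.75 = 27.5625 / 86.75 = 441/1388 ≈ 0.317723
(87 - 86.75)^2 / 86.75 = 0.0625 / 86.75 = 1/1388 ≈ 0.000720
(94 - 86.75)^2 / 86.75 = 52.5625 / 86.75 = 841/1388 ≈ 0.605908
chi2 = 971/347 ≈ 2.798271

2.7983


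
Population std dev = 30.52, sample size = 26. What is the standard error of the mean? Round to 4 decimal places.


SE = sigma / sqrt(n)
sqrt(26) ≈ 5.099020
SE = 30.52 / 5.099020 ≈ 5.985464

5.9855


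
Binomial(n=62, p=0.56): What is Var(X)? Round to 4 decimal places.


Var = n*p*(1-p) = 62 * 0.56 * 0.44 = 15.2768

15.2768


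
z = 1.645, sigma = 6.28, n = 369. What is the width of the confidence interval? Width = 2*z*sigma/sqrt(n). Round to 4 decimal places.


width = 2*z*sigma/sqrt(n)
2*z*sigma = 2 * 1.645 * 6.28 = 20.6612
sqrt(369) ≈ 19.209373
width = 20.6612 / 19.209373 ≈ 1.075579

1.0756


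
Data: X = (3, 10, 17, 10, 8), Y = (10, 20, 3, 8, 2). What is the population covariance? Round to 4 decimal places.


Cov = (1/n)*sum((xi-xbar)(yi-ybar))
n = 5, xbar = 48/5 = 9.6, ybar = 43/5 = 8.6
sum((xi-xbar)(yi-ybar)) = -35.8
Cov = -35.8 / 5 = -7.16

-7.1600


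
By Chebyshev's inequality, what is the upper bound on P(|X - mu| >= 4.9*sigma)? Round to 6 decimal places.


P <= 1/k^2
k^2 = 4.9^2 = 24.01
1/k^2 = 1 / 24.01 = 100/2401 ≈ 0.04164931

0.041649


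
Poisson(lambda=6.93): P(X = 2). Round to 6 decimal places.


P = e^(-lam) * lam^k / k!
e^(-6.93) ≈ 0.0009780009
lam^k = 6.93^2 = 48.0249
k! = 2! = 2
P = 0.0009780009 * 48.0249 / 2 ≈ 0.023484

0.023484


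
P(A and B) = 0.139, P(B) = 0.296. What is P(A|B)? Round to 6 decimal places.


P(A|B) = P(A and B) / P(B) = 0.139 / 0.296 = 139/296 ≈ 0.46959459

0.469595


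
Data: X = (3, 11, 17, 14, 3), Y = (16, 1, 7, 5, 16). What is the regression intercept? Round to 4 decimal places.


a = ybar - b*xbar, where b = sum((xi-xbar)(yi-ybar)) / sum((xi-xbar)^2)
n = 5, xbar = 48/5 = 9.6, ybar = 45/5 = 9
Sxy = sum((xi-xbar)(yi-ybar)) = -136
Sxx = sum((xi-xbar)^2) = 163.2
b = Sxy / Sxx = -5/6 ≈ -0.833333
a = 9 - (-0.833333) * 9.6 = 17

17.0000


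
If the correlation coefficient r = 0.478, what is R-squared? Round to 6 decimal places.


R^2 = r^2 = (0.478)^2 = 0.228484

0.228484


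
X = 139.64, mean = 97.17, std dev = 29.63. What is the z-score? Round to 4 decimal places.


z = (X - mu) / sigma
X - mu = 139.64 - 97.17 = 42.47
z = 42.47 / 29.63 = 4247/2963 ≈ 1.433345

1.4333


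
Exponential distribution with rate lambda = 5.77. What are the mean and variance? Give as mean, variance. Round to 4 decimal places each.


mean = 1/lam, var = 1/lam^2
mean = 1 / 5.77 = 100/577 ≈ 0.173310
lam^2 = 5.77^2 = 33.2929
var = 1 / 33.2929 ≈ 0.030036

0.1733, 0.0300


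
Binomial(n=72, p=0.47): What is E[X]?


E[X] = n*p = 72 * 0.47 = 33.84

33.84


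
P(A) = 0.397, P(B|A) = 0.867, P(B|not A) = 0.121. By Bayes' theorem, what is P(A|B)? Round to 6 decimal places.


P(A|B) = P(B|A)*P(A) / P(B), P(B) = P(B|A)*P(A) + P(B|not A)*P(not A)
P(B|A)*P(A) = 0.867 * 0.397 = 0.344199
P(B|not A)*P(not A) = 0.121 * 0.603 = 0.072963
P(B) = 0.344199 + 0.072963 = 0.417162
P(A|B) = 0.344199 / 0.417162 ≈ 0.82509673

0.825097


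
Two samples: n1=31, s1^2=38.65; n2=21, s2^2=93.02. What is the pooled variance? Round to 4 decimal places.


sp^2 = ((n1-1)*s1^2 + (n2-1)*s2^2)/(n1+n2-2)
(n1-1)*s1^2 = 30 * 38.65 = 1159.5
(n2-1)*s2^2 = 20 * 93.02 = 1860.4
numerator = 1159.5 + 1860.4 = 3019.9
n1+n2-2 = 50
sp^2 = 3019.9 / 50 = 60.398

60.3980


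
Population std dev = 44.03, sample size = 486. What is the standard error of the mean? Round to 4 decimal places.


SE = sigma / sqrt(n)
sqrt(486) ≈ 22.045408
SE = 44.03 / 22.045408 ≈ 1.997241

1.9972


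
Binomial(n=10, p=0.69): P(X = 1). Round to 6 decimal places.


P = C(n,k) * p^k * (1-p)^(n-k)
C(10,1) = 10
p^k = 0.69^1 = 0.69
(1-p)^(n-k) = 0.31^9 ≈ 0.00002643962
P = 10 * 0.69 * 0.00002643962 ≈ 0.000182

0.000182


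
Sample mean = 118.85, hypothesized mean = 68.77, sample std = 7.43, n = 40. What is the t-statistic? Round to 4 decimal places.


t = (xbar - mu0) / (s/sqrt(n))
xbar - mu0 = 118.85 - 68.77 = 50.08
sqrt(40) ≈ 6.32455532
s/sqrt(n) = 7.43 / 6.32455532 ≈ 1.17478615
t = 50.08 / 1.17478615 ≈ 42.629035

42.6290


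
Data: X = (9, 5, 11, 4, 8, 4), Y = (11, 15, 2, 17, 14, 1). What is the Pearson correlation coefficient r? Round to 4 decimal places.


r = sum((xi-xbar)(yi-ybar)) / sqrt(sum((xi-xbar)^2) * sum((yi-ybar)^2))
n = 6, xbar = 41/6 ≈ 6.833333, ybar = 60/6 = 10
Sxy = sum((xi-xbar)(yi-ybar)) = -30
Sxx = sum((xi-xbar)^2) = 257/6 ≈ 42.833333
Syy = sum((yi-ybar)^2) = 236
sqrt(Sxx*Syy) ≈ 100.541865
r = Sxy / sqrt(Sxx*Syy) = -30 / 100.541865 ≈ -0.298383

-0.2984


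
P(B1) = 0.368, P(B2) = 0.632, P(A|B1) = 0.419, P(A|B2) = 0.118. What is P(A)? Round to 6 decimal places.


P(A) = P(A|B1)*P(B1) + P(A|B2)*P(B2)
P(A|B1)*P(B1) = 0.419 * 0.368 = 0.154192
P(A|B2)*P(B2) = 0.118 * 0.632 = 0.074576
P(A) = 0.154192 + 0.074576 = 0.228768

0.228768


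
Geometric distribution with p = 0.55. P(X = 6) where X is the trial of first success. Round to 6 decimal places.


P = (1-p)^(k-1) * p
(1-p)^(k-1) = 0.45^5 ≈ 0.01845281
P = 0.01845281 * 0.55 ≈ 0.01014905

0.010149


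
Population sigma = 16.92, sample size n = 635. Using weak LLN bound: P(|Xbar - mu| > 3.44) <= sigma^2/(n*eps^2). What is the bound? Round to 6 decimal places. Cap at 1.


bound = min(1, sigma^2/(n*eps^2))
sigma^2 = 16.92^2 = 286.2864
n*eps^2 = 635 * 3.44^2 = 635 * 11.8336 = 7514.336
sigma^2/(n*eps^2) = 286.2864 / 7514.336 ≈ 0.03809870

0.038099


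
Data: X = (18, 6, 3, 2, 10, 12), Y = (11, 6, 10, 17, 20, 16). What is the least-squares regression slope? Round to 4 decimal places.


b = sum((xi-xbar)(yi-ybar)) / sum((xi-xbar)^2)
n = 6, xbar = 51/6 = 8.5, ybar = 80/6 = 40/3 ≈ 13.333333
Sxy = sum((xi-xbar)(yi-ybar)) = 10
Sxx = sum((xi-xbar)^2) = 183.5
b = Sxy / Sxx = 20/367 ≈ 0.054496

0.0545


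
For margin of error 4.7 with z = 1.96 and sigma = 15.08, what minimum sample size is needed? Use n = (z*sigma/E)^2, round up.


z*sigma/E = 1.96 * 15.08 / 4.7 = 36946/5875 ≈ 6.288681
(z*sigma/E)^2 ≈ 39.547507
round up: n = 40

40


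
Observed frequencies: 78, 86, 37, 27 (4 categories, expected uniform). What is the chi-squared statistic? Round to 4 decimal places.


chi2 = sum((O-E)^2/E), E = total/4
total = 228, E = 228/4 = 57
(78 - 57)^2 / 57 = 441 / 57 = 147/19 ≈ 7.736842
(86 - 57)^2 / 57 = 841 / 57 = 841/57 ≈ 14.754386
(37 - 57)^2 / 57 = 400 / 57 = 400/57 ≈ 7.017544
(27 - 57)^2 / 57 = 900 / 57 = 300/19 ≈ 15.789474
chi2 = 2582/57 ≈ 45.298246

45.2982


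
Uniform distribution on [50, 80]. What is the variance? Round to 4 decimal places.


Var = (b-a)^2 / 12
(b-a)^2 = (80 - 50)^2 = 900
Var = 900/12 = 75

75.0000


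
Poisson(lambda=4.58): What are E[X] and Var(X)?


E[X] = Var(X) = lambda = 4.58

4.58, 4.58


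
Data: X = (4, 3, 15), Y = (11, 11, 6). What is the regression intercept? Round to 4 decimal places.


a = ybar - b*xbar, where b = sum((xi-xbar)(yi-ybar)) / sum((xi-xbar)^2)
n = 3, xbar = 22/3 ≈ 7.333333, ybar = 28/3 ≈ 9.333333
Sxy = sum((xi-xbar)(yi-ybar)) = -115/3 ≈ -38.333333
Sxx = sum((xi-xbar)^2) = 266/3 ≈ 88.666667
b = Sxy / Sxx = -115/266 ≈ -0.432331
a = 9.333333 - (-0.432331) * 7.333333 = 1663/133 ≈ 12.503759

12.5038


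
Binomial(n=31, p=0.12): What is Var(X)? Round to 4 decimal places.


Var = n*p*(1-p) = 31 * 0.12 * 0.88 = 3.2736

3.2736


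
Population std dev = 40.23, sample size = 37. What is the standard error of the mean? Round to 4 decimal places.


SE = sigma / sqrt(n)
sqrt(37) ≈ 6.082763
SE = 40.23 / 6.082763 ≈ 6.613771

6.6138


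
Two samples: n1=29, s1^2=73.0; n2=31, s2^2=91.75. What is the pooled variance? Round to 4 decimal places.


sp^2 = ((n1-1)*s1^2 + (n2-1)*s2^2)/(n1+n2-2)
(n1-1)*s1^2 = 28 * 73.0 = 2044
(n2-1)*s2^2 = 30 * 91.75 = 2752.5
numerator = 2044 + 2752.5 = 4796.5
n1+n2-2 = 58
sp^2 = 4796.5 / 58 = 9593/116 ≈ 82.698276

82.6983


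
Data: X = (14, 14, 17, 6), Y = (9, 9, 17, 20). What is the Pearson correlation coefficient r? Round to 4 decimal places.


r = sum((xi-xbar)(yi-ybar)) / sqrt(sum((xi-xbar)^2) * sum((yi-ybar)^2))
n = 4, xbar = 51/4 = 12.75, ybar = 55/4 = 13.75
Sxy = sum((xi-xbar)(yi-ybar)) = -40.25
Sxx = sum((xi-xbar)^2) = 66.75
Syy = sum((yi-ybar)^2) = 94.75
sqrt(Sxx*Syy) ≈ 79.527118
r = Sxy / sqrt(Sxx*Syy) = -40.25 / 79.527118 ≈ -0.506117

-0.5061


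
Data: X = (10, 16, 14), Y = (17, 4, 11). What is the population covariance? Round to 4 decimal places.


Cov = (1/n)*sum((xi-xbar)(yi-ybar))
n = 3, xbar = 40/3 ≈ 13.333333, ybar = 32/3 ≈ 10.666667
sum((xi-xbar)(yi-ybar)) = -116/3 ≈ -38.666667
Cov = -38.666667 / 3 = -116/9 ≈ -12.888889

-12.8889


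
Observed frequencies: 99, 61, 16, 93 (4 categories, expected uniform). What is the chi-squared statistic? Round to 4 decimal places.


chi2 = sum((O-E)^2/E), E = total/4
total = 269, E = 269/4 = 67.25
(99 - 67.25)^2 / 67.25 = 1008.0625 / 67.25 = 16129/1076 ≈ 14.989777
(61 - 67.25)^2 / 67.25 = 39.0625 / 67.25 = 625/1076 ≈ 0.580855
(16 - 67.25)^2 / 67.25 = 2626.5625 / 67.25 = 42025/1076 ≈ 39.056691
(93 - 67.25)^2 / 67.25 = 663.0625 / 67.25 = 10609/1076 ≈ 9.859665
chi2 = 17347/269 ≈ 64.486989

64.4870


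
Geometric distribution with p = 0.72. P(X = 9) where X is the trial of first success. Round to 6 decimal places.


P = (1-p)^(k-1) * p
(1-p)^(k-1) = 0.28^8 ≈ 0.00003778020
P = 0.00003778020 * 0.72 ≈ 0.00002720174

0.000027


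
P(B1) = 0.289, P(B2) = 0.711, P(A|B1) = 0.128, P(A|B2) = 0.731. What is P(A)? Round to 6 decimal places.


P(A) = P(A|B1)*P(B1) + P(A|B2)*P(B2)
P(A|B1)*P(B1) = 0.128 * 0.289 = 0.036992
P(A|B2)*P(B2) = 0.731 * 0.711 = 0.519741
P(A) = 0.036992 + 0.519741 = 0.556733

0.556733


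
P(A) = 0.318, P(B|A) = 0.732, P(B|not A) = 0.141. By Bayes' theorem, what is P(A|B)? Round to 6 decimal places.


P(A|B) = P(B|A)*P(A) / P(B), P(B) = P(B|A)*P(A) + P(B|not A)*P(not A)
P(B|A)*P(A) = 0.732 * 0.318 = 0.232776
P(B|not A)*P(not A) = 0.141 * 0.682 = 0.096162
P(B) = 0.232776 + 0.096162 = 0.328938
P(A|B) = 0.232776 / 0.328938 ≈ 0.70765919

0.707659


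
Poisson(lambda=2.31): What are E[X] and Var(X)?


E[X] = Var(X) = lambda = 2.31

2.31, 2.31


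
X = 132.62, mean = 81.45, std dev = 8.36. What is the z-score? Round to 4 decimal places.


z = (X - mu) / sigma
X - mu = 132.62 - 81.45 = 51.17
z = 51.17 / 8.36 = 5117/836 ≈ 6.120813

6.1208


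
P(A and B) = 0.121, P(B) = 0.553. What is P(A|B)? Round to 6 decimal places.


P(A|B) = P(A and B) / P(B) = 0.121 / 0.553 = 121/553 ≈ 0.21880651

0.218807


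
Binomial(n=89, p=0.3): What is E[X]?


E[X] = n*p = 89 * 0.3 = 26.7

26.7


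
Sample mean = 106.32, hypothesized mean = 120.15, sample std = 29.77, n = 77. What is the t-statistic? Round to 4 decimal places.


t = (xbar - mu0) / (s/sqrt(n))
xbar - mu0 = 106.32 - 120.15 = -13.83
sqrt(77) ≈ 8.77496439
s/sqrt(n) = 29.77 / 8.77496439 ≈ 3.39260636
t = -13.83 / 3.39260636 ≈ -4.076512

-4.0765


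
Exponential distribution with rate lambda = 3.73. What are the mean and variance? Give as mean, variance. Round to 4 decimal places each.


mean = 1/lam, var = 1/lam^2
mean = 1 / 3.73 = 100/373 ≈ 0.268097
lam^2 = 3.73^2 = 13.9129
var = 1 / 13.9129 ≈ 0.071876

0.2681, 0.0719


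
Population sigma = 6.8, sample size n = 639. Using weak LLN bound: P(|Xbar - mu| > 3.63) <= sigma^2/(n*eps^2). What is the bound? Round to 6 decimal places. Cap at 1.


bound = min(1, sigma^2/(n*eps^2))
sigma^2 = 6.8^2 = 46.24
n*eps^2 = 639 * 3.63^2 = 639 * 13.1769 = 8420.0391
sigma^2/(n*eps^2) = 46.24 / 8420.0391 ≈ 0.00549166

0.005492


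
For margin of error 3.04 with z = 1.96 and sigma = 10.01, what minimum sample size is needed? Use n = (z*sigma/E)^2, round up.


z*sigma/E = 1.96 * 10.01 / 3.04 = 49049/7600 ≈ 6.453816
(z*sigma/E)^2 ≈ 41.651738
round up: n = 42

42


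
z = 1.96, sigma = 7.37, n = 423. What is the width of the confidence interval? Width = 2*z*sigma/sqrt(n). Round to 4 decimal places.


width = 2*z*sigma/sqrt(n)
2*z*sigma = 2 * 1.96 * 7.37 = 28.8904
sqrt(423) ≈ 20.566964
width = 28.8904 / 20.566964 ≈ 1.404699

1.4047
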